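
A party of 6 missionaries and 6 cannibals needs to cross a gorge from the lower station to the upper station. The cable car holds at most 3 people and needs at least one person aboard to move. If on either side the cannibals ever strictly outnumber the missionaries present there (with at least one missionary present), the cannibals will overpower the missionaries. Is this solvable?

No

Following every safe sequence of crossings from the start, the most of the 12 that can be at the upper station as the cable car arrives there on crossings 1, 3, 5 is 3, 5, 6 respectively; the best ever achieved is 6 of 12.
From crossing 7 on, no configuration arises that was not already reachable earlier: only 17 distinct safe configurations (who is on which side, and where the cable car is) can ever be reached, none of them has everyone across, and every continuation just revisits them. They are: 0 missionaries + 0 cannibals across (cable car back at the start); 0 missionaries + 1 cannibal across (cable car there); 0 missionaries + 1 cannibal across (cable car back at the start); 0 missionaries + 2 cannibals across (cable car there); 0 missionaries + 2 cannibals across (cable car back at the start); 0 missionaries + 3 cannibals across (cable car there); 0 missionaries + 3 cannibals across (cable car back at the start); 0 missionaries + 4 cannibals across (cable car there); 0 missionaries + 4 cannibals across (cable car back at the start); 0 missionaries + 5 cannibals across (cable car there); 0 missionaries + 5 cannibals across (cable car back at the start); 0 missionaries + 6 cannibals across (cable car there); 1 missionary + 1 cannibal across (cable car there); 1 missionary + 1 cannibal across (cable car back at the start); 2 missionaries + 2 cannibals across (cable car there); 2 missionaries + 2 cannibals across (cable car back at the start); 3 missionaries + 3 cannibals across (cable car there). So no valid plan exists.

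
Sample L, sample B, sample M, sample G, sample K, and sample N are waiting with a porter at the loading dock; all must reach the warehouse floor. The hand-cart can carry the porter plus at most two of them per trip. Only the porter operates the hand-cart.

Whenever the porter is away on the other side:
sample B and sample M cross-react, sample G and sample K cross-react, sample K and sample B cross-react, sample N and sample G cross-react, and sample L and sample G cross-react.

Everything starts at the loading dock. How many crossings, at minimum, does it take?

7

Counting alone: the porter can take at most 2 across per trip to the warehouse floor, so moving all 6 needs at least 3 loaded trips out, with a return between consecutive ones — at least 5 crossings.
The safety rule pushes this higher. Following every safe sequence of crossings, the most of the 6 that can be at the warehouse floor as the hand-cart arrives there on crossing 5 is 5 — never all 6.
So no plan with fewer than 7 crossings exists, and this one achieves 7:
1. Porter goes to the warehouse floor with sample B and sample G.
2. Porter goes back to the loading dock alone.
3. Porter goes to the warehouse floor with sample L and sample M.
4. Porter goes back to the loading dock with sample B and sample G.
5. Porter goes to the warehouse floor with sample K and sample N.
6. Porter goes back to the loading dock alone.
7. Porter goes to the warehouse floor with sample B and sample G.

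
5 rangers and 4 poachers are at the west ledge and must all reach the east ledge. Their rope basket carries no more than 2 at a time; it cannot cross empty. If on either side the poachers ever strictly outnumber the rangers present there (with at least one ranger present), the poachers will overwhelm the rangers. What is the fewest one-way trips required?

15

Counting alone: each trip to the east ledge takes at most 2 across and each return brings at least 1 back, so after t trips out (and t−1 returns) at most 2t − (t−1) of the 9 are across; that first reaches 9 at t = 8, so at least 15 crossings are needed.
The plan below uses exactly 15 crossings, so it is optimal:
1. 2 poachers → the east ledge.  (the west ledge: 5R 2P; the east ledge: 0R 2P)
2. 1 poacher ← the west ledge.  (the west ledge: 5R 3P; the east ledge: 0R 1P)
3. 2 poachers → the east ledge.  (the west ledge: 5R 1P; the east ledge: 0R 3P)
4. 1 poacher ← the west ledge.  (the west ledge: 5R 2P; the east ledge: 0R 2P)
5. 2 rangers → the east ledge.  (the west ledge: 3R 2P; the east ledge: 2R 2P)
6. 1 poacher ← the west ledge.  (the west ledge: 3R 3P; the east ledge: 2R 1P)
7. 1 ranger and 1 poacher → the east ledge.  (the west ledge: 2R 2P; the east ledge: 3R 2P)
8. 1 ranger ← the west ledge.  (the west ledge: 3R 2P; the east ledge: 2R 2P)
9. 1 ranger and 1 poacher → the east ledge.  (the west ledge: 2R 1P; the east ledge: 3R 3P)
10. 1 poacher ← the west ledge.  (the west ledge: 2R 2P; the east ledge: 3R 2P)
11. 1 ranger and 1 poacher → the east ledge.  (the west ledge: 1R 1P; the east ledge: 4R 3P)
12. 1 ranger ← the west ledge.  (the west ledge: 2R 1P; the east ledge: 3R 3P)
13. 1 ranger and 1 poacher → the east ledge.  (the west ledge: 1R 0P; the east ledge: 4R 4P)
14. 1 poacher ← the west ledge.  (the west ledge: 1R 1P; the east ledge: 4R 3P)
15. 1 ranger and 1 poacher → the east ledge.  (the west ledge: 0R 0P; the east ledge: 5R 4P)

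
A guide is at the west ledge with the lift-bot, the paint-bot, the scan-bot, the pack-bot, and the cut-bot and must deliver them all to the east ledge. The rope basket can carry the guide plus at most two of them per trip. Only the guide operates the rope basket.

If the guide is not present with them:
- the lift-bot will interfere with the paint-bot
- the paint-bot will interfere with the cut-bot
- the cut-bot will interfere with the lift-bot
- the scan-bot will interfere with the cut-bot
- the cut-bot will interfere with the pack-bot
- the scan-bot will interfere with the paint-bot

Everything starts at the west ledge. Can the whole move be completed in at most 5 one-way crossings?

Counting alone: the guide can take at most 2 across per trip to the east ledge, so moving all 5 needs at least 3 loaded trips out, with a return between consecutive ones — at least 5 crossings.
The safety rule pushes this higher. Following every safe sequence of crossings, the most of the 5 that can be at the east ledge as the rope basket arrives there on crossing 5 is 4 — never all 5.
So the move cannot be finished within 5 crossings. (The shortest complete plan takes 7:)
1. Guide goes to the east ledge with the cut-bot and the paint-bot.
2. Guide goes back to the west ledge with the paint-bot.
3. Guide goes to the east ledge with the lift-bot and the scan-bot.
4. Guide goes back to the west ledge with the cut-bot.
5. Guide goes to the east ledge with the pack-bot and the paint-bot.
6. Guide goes back to the west ledge with the paint-bot.
7. Guide goes to the east ledge with the cut-bot and the paint-bot.

No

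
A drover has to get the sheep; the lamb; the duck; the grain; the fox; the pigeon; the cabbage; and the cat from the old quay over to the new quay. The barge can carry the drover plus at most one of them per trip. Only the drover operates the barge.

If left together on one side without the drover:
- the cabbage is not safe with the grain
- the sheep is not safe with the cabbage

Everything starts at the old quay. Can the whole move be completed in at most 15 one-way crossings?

Counting alone: the drover can take at most 1 across per trip to the new quay, so moving all 8 needs at least 8 loaded trips out, with a return between consecutive ones — at least 15 crossings.
The safety rule pushes this higher. Following every safe sequence of crossings, the most of the 8 that can be at the new quay as the barge arrives there on crossing 15 is 7 — never all 8.
So the move cannot be finished within 15 crossings. (The shortest complete plan takes 17:)
1. Drover goes to the new quay with the cabbage.  [the old quay: the cat, the duck, the fox, the grain, the lamb, the pigeon, the sheep | the new quay: the cabbage]
2. Drover goes back to the old quay alone.  [the old quay: the cat, the duck, the fox, the grain, the lamb, the pigeon, the sheep | the new quay: the cabbage]
3. Drover goes to the new quay with the sheep.  [the old quay: the cat, the duck, the fox, the grain, the lamb, the pigeon | the new quay: the cabbage, the sheep]
4. Drover goes back to the old quay with the cabbage.  [the old quay: the cabbage, the cat, the duck, the fox, the grain, the lamb, the pigeon | the new quay: the sheep]
5. Drover goes to the new quay with the grain.  [the old quay: the cabbage, the cat, the duck, the fox, the lamb, the pigeon | the new quay: the grain, the sheep]
6. Drover goes back to the old quay alone.  [the old quay: the cabbage, the cat, the duck, the fox, the lamb, the pigeon | the new quay: the grain, the sheep]
7. Drover goes to the new quay with the lamb.  [the old quay: the cabbage, the cat, the duck, the fox, the pigeon | the new quay: the grain, the lamb, the sheep]
8. Drover goes back to the old quay alone.  [the old quay: the cabbage, the cat, the duck, the fox, the pigeon | the new quay: the grain, the lamb, the sheep]
9. Drover goes to the new quay with the duck.  [the old quay: the cabbage, the cat, the fox, the pigeon | the new quay: the duck, the grain, the lamb, the sheep]
10. Drover goes back to the old quay alone.  [the old quay: the cabbage, the cat, the fox, the pigeon | the new quay: the duck, the grain, the lamb, the sheep]
11. Drover goes to the new quay with the fox.  [the old quay: the cabbage, the cat, the pigeon | the new quay: the duck, the fox, the grain, the lamb, the sheep]
12. Drover goes back to the old quay alone.  [the old quay: the cabbage, the cat, the pigeon | the new quay: the duck, the fox, the grain, the lamb, the sheep]
13. Drover goes to the new quay with the pigeon.  [the old quay: the cabbage, the cat | the new quay: the duck, the fox, the grain, the lamb, the pigeon, the sheep]
14. Drover goes back to the old quay alone.  [the old quay: the cabbage, the cat | the new quay: the duck, the fox, the grain, the lamb, the pigeon, the sheep]
15. Drover goes to the new quay with the cat.  [the old quay: the cabbage | the new quay: the cat, the duck, the fox, the grain, the lamb, the pigeon, the sheep]
16. Drover goes back to the old quay alone.  [the old quay: the cabbage | the new quay: the cat, the duck, the fox, the grain, the lamb, the pigeon, the sheep]
17. Drover goes to the new quay with the cabbage.  [the old quay: — | the new quay: the cabbage, the cat, the duck, the fox, the grain, the lamb, the pigeon, the sheep]

No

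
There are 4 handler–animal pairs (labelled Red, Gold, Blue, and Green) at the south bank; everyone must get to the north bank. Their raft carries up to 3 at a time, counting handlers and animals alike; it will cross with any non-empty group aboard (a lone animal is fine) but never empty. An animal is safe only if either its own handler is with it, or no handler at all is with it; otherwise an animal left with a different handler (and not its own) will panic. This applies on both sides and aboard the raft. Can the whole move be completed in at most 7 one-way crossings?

Counting alone: each trip to the north bank takes at most 3 across and each return brings at least 1 back, so after t trips out (and t−1 returns) at most 3t − (t−1) of the 8 are across; that first reaches 8 at t = 4, so at least 7 crossings are needed.
The safety rule pushes this higher. Following every safe sequence of crossings, the most of the 8 that can be at the north bank as the raft arrives there on crossing 7 is 7 — never all 8.
So the move cannot be finished within 7 crossings. (The shortest complete plan takes 9:)
1. animal Red and handler Red cross → the north bank.
2. handler Red crosses ← the south bank.
3. animal Gold, handler Gold, and handler Red cross → the north bank.
4. animal Red and handler Red cross ← the south bank.
5. handler Blue, handler Green, and handler Red cross → the north bank.
6. animal Gold crosses ← the south bank.
7. animal Gold and animal Red cross → the north bank.
8. animal Red crosses ← the south bank.
9. animal Blue, animal Green, and animal Red cross → the north bank.

No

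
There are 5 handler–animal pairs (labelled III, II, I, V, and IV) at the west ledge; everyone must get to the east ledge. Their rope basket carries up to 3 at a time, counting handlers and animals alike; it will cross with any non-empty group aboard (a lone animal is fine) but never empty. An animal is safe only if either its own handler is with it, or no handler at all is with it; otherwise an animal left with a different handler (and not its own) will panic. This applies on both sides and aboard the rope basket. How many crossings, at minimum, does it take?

11

Counting alone: each trip to the east ledge takes at most 3 across and each return brings at least 1 back, so after t trips out (and t−1 returns) at most 3t − (t−1) of the 10 are across; that first reaches 10 at t = 5, so at least 9 crossings are needed.
The safety rule pushes this higher. Following every safe sequence of crossings, the most of the 10 that can be at the east ledge as the rope basket arrives there on crossing 9 is 9 — never all 10.
So no plan with fewer than 11 crossings exists, and this one achieves 11:
1. animal III and handler III cross → the east ledge.
2. handler III crosses ← the west ledge.
3. animal I, animal II, and animal V cross → the east ledge.
4. animal III crosses ← the west ledge.
5. handler I, handler II, and handler V cross → the east ledge.
6. animal II and handler II cross ← the west ledge.
7. handler II, handler III, and handler IV cross → the east ledge.
8. animal I crosses ← the west ledge.
9. animal II and animal III cross → the east ledge.
10. animal III crosses ← the west ledge.
11. animal I, animal III, and animal IV cross → the east ledge.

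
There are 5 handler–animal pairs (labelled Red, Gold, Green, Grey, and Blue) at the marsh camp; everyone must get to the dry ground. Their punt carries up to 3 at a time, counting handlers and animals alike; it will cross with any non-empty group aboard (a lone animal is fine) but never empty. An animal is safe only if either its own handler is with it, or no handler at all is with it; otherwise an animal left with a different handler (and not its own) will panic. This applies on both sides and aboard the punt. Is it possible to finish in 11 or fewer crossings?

Yes

Yes — this plan uses 11 crossings (≤ 11):
1. animal Red and handler Red cross → the dry ground.
2. handler Red crosses ← the marsh camp.
3. animal Gold, animal Green, and animal Grey cross → the dry ground.
4. animal Red crosses ← the marsh camp.
5. handler Gold, handler Green, and handler Grey cross → the dry ground.
6. animal Gold and handler Gold cross ← the marsh camp.
7. handler Blue, handler Gold, and handler Red cross → the dry ground.
8. animal Green crosses ← the marsh camp.
9. animal Gold and animal Red cross → the dry ground.
10. animal Red crosses ← the marsh camp.
11. animal Blue, animal Green, and animal Red cross → the dry ground.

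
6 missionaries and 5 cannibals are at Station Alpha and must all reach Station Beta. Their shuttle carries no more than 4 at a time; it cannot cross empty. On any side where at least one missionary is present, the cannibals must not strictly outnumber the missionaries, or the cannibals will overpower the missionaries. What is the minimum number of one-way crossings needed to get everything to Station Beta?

Counting alone: each trip to Station Beta takes at most 4 across and each return brings at least 1 back, so after t trips out (and t−1 returns) at most 4t − (t−1) of the 11 are across; that first reaches 11 at t = 4, so at least 7 crossings are needed.
The plan below uses exactly 7 crossings, so it is optimal:
1. 2 cannibals → Station Beta.  (Station Alpha: 6M 3C; Station Beta: 0M 2C)
2. 1 cannibal ← Station Alpha.  (Station Alpha: 6M 4C; Station Beta: 0M 1C)
3. 4 cannibals → Station Beta.  (Station Alpha: 6M 0C; Station Beta: 0M 5C)
4. 1 cannibal ← Station Alpha.  (Station Alpha: 6M 1C; Station Beta: 0M 4C)
5. 4 missionaries → Station Beta.  (Station Alpha: 2M 1C; Station Beta: 4M 4C)
6. 1 cannibal ← Station Alpha.  (Station Alpha: 2M 2C; Station Beta: 4M 3C)
7. 2 missionaries and 2 cannibals → Station Beta.  (Station Alpha: 0M 0C; Station Beta: 6M 5C)

7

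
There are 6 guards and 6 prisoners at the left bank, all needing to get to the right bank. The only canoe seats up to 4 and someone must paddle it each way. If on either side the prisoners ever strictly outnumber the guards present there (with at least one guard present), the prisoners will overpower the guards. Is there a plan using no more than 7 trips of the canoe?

Counting alone: each trip to the right bank takes at most 4 across and each return brings at least 1 back, so after t trips out (and t−1 returns) at most 4t − (t−1) of the 12 are across; that first reaches 12 at t = 4, so at least 7 crossings are needed.
The safety rule pushes this higher. Following every safe sequence of crossings, the most of the 12 that can be at the right bank as the canoe arrives there on crossing 7 is 11 — never all 12.
So the move cannot be finished within 7 crossings. (The shortest complete plan takes 9:)
1. 2 prisoners → the right bank.  (the left bank: 6G 4P; the right bank: 0G 2P)
2. 1 prisoner ← the left bank.  (the left bank: 6G 5P; the right bank: 0G 1P)
3. 4 prisoners → the right bank.  (the left bank: 6G 1P; the right bank: 0G 5P)
4. 1 prisoner ← the left bank.  (the left bank: 6G 2P; the right bank: 0G 4P)
5. 4 guards → the right bank.  (the left bank: 2G 2P; the right bank: 4G 4P)
6. 1 guard and 1 prisoner ← the left bank.  (the left bank: 3G 3P; the right bank: 3G 3P)
7. 2 guards and 2 prisoners → the right bank.  (the left bank: 1G 1P; the right bank: 5G 5P)
8. 1 guard and 1 prisoner ← the left bank.  (the left bank: 2G 2P; the right bank: 4G 4P)
9. 2 guards and 2 prisoners → the right bank.  (the left bank: 0G 0P; the right bank: 6G 6P)

No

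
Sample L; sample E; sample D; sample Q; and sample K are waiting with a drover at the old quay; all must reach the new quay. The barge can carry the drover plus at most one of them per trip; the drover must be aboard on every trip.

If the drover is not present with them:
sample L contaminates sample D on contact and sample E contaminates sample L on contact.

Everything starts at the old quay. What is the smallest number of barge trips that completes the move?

11

Counting alone: the drover can take at most 1 across per trip to the new quay, so moving all 5 needs at least 5 loaded trips out, with a return between consecutive ones — at least 9 crossings.
The safety rule pushes this higher. Following every safe sequence of crossings, the most of the 5 that can be at the new quay as the barge arrives there on crossing 9 is 4 — never all 5.
So no plan with fewer than 11 crossings exists, and this one achieves 11:
1. Drover goes to the new quay with sample L.
2. Drover goes back to the old quay alone.
3. Drover goes to the new quay with sample E.
4. Drover goes back to the old quay with sample L.
5. Drover goes to the new quay with sample D.
6. Drover goes back to the old quay alone.
7. Drover goes to the new quay with sample Q.
8. Drover goes back to the old quay alone.
9. Drover goes to the new quay with sample K.
10. Drover goes back to the old quay alone.
11. Drover goes to the new quay with sample L.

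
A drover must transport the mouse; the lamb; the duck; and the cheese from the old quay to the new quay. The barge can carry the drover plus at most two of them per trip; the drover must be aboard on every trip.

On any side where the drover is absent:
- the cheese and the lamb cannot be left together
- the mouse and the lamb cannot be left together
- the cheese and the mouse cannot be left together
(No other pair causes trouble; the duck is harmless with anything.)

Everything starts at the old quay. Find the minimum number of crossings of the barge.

Counting alone: the drover can take at most 2 across per trip to the new quay, so moving all 4 needs at least 2 loaded trips out, with a return between consecutive ones — at least 3 crossings.
The safety rule pushes this higher. Following every safe sequence of crossings, the most of the 4 that can be at the new quay as the barge arrives there on crossing 3 is 3 — never all 4.
So no plan with fewer than 5 crossings exists, and this one achieves 5:
1. Drover goes to the new quay with the lamb and the mouse.  [the old quay: the cheese, the duck | the new quay: the lamb, the mouse]
2. Drover goes back to the old quay with the mouse.  [the old quay: the cheese, the duck, the mouse | the new quay: the lamb]
3. Drover goes to the new quay with the duck and the mouse.  [the old quay: the cheese | the new quay: the duck, the lamb, the mouse]
4. Drover goes back to the old quay with the mouse.  [the old quay: the cheese, the mouse | the new quay: the duck, the lamb]
5. Drover goes to the new quay with the cheese and the mouse.  [the old quay: — | the new quay: the cheese, the duck, the lamb, the mouse]

5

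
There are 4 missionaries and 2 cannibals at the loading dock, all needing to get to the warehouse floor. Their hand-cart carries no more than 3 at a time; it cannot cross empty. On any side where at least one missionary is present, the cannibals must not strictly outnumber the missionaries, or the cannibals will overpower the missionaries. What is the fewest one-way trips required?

Counting alone: each trip to the warehouse floor takes at most 3 across and each return brings at least 1 back, so after t trips out (and t−1 returns) at most 3t − (t−1) of the 6 are across; that first reaches 6 at t = 3, so at least 5 crossings are needed.
The plan below uses exactly 5 crossings, so it is optimal:
1. 2 cannibals → the warehouse floor.  (the loading dock: 4M 0C; the warehouse floor: 0M 2C)
2. 1 cannibal ← the loading dock.  (the loading dock: 4M 1C; the warehouse floor: 0M 1C)
3. 2 missionaries and 1 cannibal → the warehouse floor.  (the loading dock: 2M 0C; the warehouse floor: 2M 2C)
4. 1 cannibal ← the loading dock.  (the loading dock: 2M 1C; the warehouse floor: 2M 1C)
5. 2 missionaries and 1 cannibal → the warehouse floor.  (the loading dock: 0M 0C; the warehouse floor: 4M 2C)

5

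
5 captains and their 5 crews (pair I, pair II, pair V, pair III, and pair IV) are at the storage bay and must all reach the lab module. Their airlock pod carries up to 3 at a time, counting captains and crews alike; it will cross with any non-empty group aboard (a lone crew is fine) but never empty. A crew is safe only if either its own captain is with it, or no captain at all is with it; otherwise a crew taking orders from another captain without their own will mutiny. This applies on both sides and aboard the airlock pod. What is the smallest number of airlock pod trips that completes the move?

Counting alone: each trip to the lab module takes at most 3 across and each return brings at least 1 back, so after t trips out (and t−1 returns) at most 3t − (t−1) of the 10 are across; that first reaches 10 at t = 5, so at least 9 crossings are needed.
The safety rule pushes this higher. Following every safe sequence of crossings, the most of the 10 that can be at the lab module as the airlock pod arrives there on crossing 9 is 9 — never all 10.
So no plan with fewer than 11 crossings exists, and this one achieves 11:
1. captain I and crew I cross → the lab module.
2. captain I crosses ← the storage bay.
3. crew II, crew III, and crew V cross → the lab module.
4. crew I crosses ← the storage bay.
5. captain II, captain III, and captain V cross → the lab module.
6. captain II and crew II cross ← the storage bay.
7. captain I, captain II, and captain IV cross → the lab module.
8. crew V crosses ← the storage bay.
9. crew I and crew II cross → the lab module.
10. crew I crosses ← the storage bay.
11. crew I, crew IV, and crew V cross → the lab module.

11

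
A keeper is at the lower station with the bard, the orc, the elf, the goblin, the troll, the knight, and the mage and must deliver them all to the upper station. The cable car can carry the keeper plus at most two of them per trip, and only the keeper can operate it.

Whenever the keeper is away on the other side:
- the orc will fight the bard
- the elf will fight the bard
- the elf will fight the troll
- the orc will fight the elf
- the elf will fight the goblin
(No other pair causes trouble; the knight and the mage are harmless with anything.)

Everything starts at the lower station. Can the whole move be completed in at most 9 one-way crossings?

Counting alone: the keeper can take at most 2 across per trip to the upper station, so moving all 7 needs at least 4 loaded trips out, with a return between consecutive ones — at least 7 crossings.
The safety rule pushes this higher. Following every safe sequence of crossings, the most of the 7 that can be at the upper station as the cable car arrives there on crossings 7, 9 is 5, 6 respectively — never all 7.
So the move cannot be finished within 9 crossings. (The shortest complete plan takes 11:)
1. Keeper goes to the upper station with the bard and the elf.
2. Keeper goes back to the lower station with the bard.
3. Keeper goes to the upper station with the bard and the goblin.
4. Keeper goes back to the lower station with the elf.
5. Keeper goes to the upper station with the orc and the troll.
6. Keeper goes back to the lower station with the bard.
7. Keeper goes to the upper station with the bard and the knight.
8. Keeper goes back to the lower station with the bard.
9. Keeper goes to the upper station with the bard and the mage.
10. Keeper goes back to the lower station with the bard.
11. Keeper goes to the upper station with the bard and the elf.

No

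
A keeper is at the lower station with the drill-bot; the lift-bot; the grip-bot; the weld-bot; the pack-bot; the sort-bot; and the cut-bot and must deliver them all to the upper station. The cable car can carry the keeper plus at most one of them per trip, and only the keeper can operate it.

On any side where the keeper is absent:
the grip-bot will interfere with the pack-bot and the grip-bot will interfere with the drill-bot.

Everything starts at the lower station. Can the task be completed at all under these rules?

Yes

1. Keeper goes to the upper station with the grip-bot.  [the lower station: the cut-bot, the drill-bot, the lift-bot, the pack-bot, the sort-bot, the weld-bot | the upper station: the grip-bot]
2. Keeper goes back to the lower station alone.  [the lower station: the cut-bot, the drill-bot, the lift-bot, the pack-bot, the sort-bot, the weld-bot | the upper station: the grip-bot]
3. Keeper goes to the upper station with the drill-bot.  [the lower station: the cut-bot, the lift-bot, the pack-bot, the sort-bot, the weld-bot | the upper station: the drill-bot, the grip-bot]
4. Keeper goes back to the lower station with the grip-bot.  [the lower station: the cut-bot, the grip-bot, the lift-bot, the pack-bot, the sort-bot, the weld-bot | the upper station: the drill-bot]
5. Keeper goes to the upper station with the pack-bot.  [the lower station: the cut-bot, the grip-bot, the lift-bot, the sort-bot, the weld-bot | the upper station: the drill-bot, the pack-bot]
6. Keeper goes back to the lower station alone.  [the lower station: the cut-bot, the grip-bot, the lift-bot, the sort-bot, the weld-bot | the upper station: the drill-bot, the pack-bot]
7. Keeper goes to the upper station with the lift-bot.  [the lower station: the cut-bot, the grip-bot, the sort-bot, the weld-bot | the upper station: the drill-bot, the lift-bot, the pack-bot]
8. Keeper goes back to the lower station alone.  [the lower station: the cut-bot, the grip-bot, the sort-bot, the weld-bot | the upper station: the drill-bot, the lift-bot, the pack-bot]
9. Keeper goes to the upper station with the weld-bot.  [the lower station: the cut-bot, the grip-bot, the sort-bot | the upper station: the drill-bot, the lift-bot, the pack-bot, the weld-bot]
10. Keeper goes back to the lower station alone.  [the lower station: the cut-bot, the grip-bot, the sort-bot | the upper station: the drill-bot, the lift-bot, the pack-bot, the weld-bot]
11. Keeper goes to the upper station with the sort-bot.  [the lower station: the cut-bot, the grip-bot | the upper station: the drill-bot, the lift-bot, the pack-bot, the sort-bot, the weld-bot]
12. Keeper goes back to the lower station alone.  [the lower station: the cut-bot, the grip-bot | the upper station: the drill-bot, the lift-bot, the pack-bot, the sort-bot, the weld-bot]
13. Keeper goes to the upper station with the cut-bot.  [the lower station: the grip-bot | the upper station: the cut-bot, the drill-bot, the lift-bot, the pack-bot, the sort-bot, the weld-bot]
14. Keeper goes back to the lower station alone.  [the lower station: the grip-bot | the upper station: the cut-bot, the drill-bot, the lift-bot, the pack-bot, the sort-bot, the weld-bot]
15. Keeper goes to the upper station with the grip-bot.  [the lower station: — | the upper station: the cut-bot, the drill-bot, the grip-bot, the lift-bot, the pack-bot, the sort-bot, the weld-bot]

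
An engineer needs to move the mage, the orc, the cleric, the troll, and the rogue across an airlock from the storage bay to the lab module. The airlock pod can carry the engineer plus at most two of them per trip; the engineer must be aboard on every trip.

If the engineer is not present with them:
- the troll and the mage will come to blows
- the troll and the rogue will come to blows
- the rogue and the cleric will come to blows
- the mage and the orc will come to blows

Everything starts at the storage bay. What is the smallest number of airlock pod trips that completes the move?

Counting alone: the engineer can take at most 2 across per trip to the lab module, so moving all 5 needs at least 3 loaded trips out, with a return between consecutive ones — at least 5 crossings.
The safety rule pushes this higher. Following every safe sequence of crossings, the most of the 5 that can be at the lab module as the airlock pod arrives there on crossing 5 is 4 — never all 5.
So no plan with fewer than 7 crossings exists, and this one achieves 7:
1. Engineer goes to the lab module with the mage and the rogue.  [the storage bay: the cleric, the orc, the troll | the lab module: the mage, the rogue]
2. Engineer goes back to the storage bay alone.  [the storage bay: the cleric, the orc, the troll | the lab module: the mage, the rogue]
3. Engineer goes to the lab module with the orc.  [the storage bay: the cleric, the troll | the lab module: the mage, the orc, the rogue]
4. Engineer goes back to the storage bay with the mage.  [the storage bay: the cleric, the mage, the troll | the lab module: the orc, the rogue]
5. Engineer goes to the lab module with the cleric and the troll.  [the storage bay: the mage | the lab module: the cleric, the orc, the rogue, the troll]
6. Engineer goes back to the storage bay with the rogue.  [the storage bay: the mage, the rogue | the lab module: the cleric, the orc, the troll]
7. Engineer goes to the lab module with the mage and the rogue.  [the storage bay: — | the lab module: the cleric, the mage, the orc, the rogue, the troll]

7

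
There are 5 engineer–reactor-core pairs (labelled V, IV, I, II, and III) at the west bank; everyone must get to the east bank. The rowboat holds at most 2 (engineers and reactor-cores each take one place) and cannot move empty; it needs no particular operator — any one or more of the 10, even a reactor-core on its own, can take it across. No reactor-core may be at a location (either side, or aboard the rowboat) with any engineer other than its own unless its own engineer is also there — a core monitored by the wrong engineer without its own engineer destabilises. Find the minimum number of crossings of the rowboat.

Following every safe sequence of crossings from the start, the most of the 10 that can be at the east bank as the rowboat arrives there on crossings 1, 3, 5, 7 is 2, 3, 4, 5 respectively; the best ever achieved is 5 of 10.
From crossing 9 on, no configuration arises that was not already reachable earlier: only 82 distinct safe configurations (who is on which side, and where the rowboat is) can ever be reached, none of them has everyone across, and every continuation just revisits them. So no valid plan exists.

impossible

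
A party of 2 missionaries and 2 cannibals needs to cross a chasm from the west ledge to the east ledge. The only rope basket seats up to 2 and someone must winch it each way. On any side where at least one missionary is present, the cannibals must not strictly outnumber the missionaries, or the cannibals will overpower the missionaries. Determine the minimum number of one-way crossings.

Counting alone: each trip to the east ledge takes at most 2 across and each return brings at least 1 back, so after t trips out (and t−1 returns) at most 2t − (t−1) of the 4 are across; that first reaches 4 at t = 3, so at least 5 crossings are needed.
The plan below uses exactly 5 crossings, so it is optimal:
1. 2 cannibals → the east ledge.  (the west ledge: 2M 0C; the east ledge: 0M 2C)
2. 1 cannibal ← the west ledge.  (the west ledge: 2M 1C; the east ledge: 0M 1C)
3. 2 missionaries → the east ledge.  (the west ledge: 0M 1C; the east ledge: 2M 1C)
4. 1 cannibal ← the west ledge.  (the west ledge: 0M 2C; the east ledge: 2M 0C)
5. 2 cannibals → the east ledge.  (the west ledge: 0M 0C; the east ledge: 2M 2C)

5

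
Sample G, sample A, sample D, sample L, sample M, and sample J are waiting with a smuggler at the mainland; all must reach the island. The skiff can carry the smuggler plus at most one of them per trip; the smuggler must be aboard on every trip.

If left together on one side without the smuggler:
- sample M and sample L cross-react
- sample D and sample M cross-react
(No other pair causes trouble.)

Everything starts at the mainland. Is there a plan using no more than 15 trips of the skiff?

Yes

Yes — this plan uses 13 crossings (≤ 15):
1. Smuggler goes to the island with sample M.  [the mainland: sample A, sample D, sample G, sample J, sample L | the island: sample M]
2. Smuggler goes back to the mainland alone.  [the mainland: sample A, sample D, sample G, sample J, sample L | the island: sample M]
3. Smuggler goes to the island with sample G.  [the mainland: sample A, sample D, sample J, sample L | the island: sample G, sample M]
4. Smuggler goes back to the mainland alone.  [the mainland: sample A, sample D, sample J, sample L | the island: sample G, sample M]
5. Smuggler goes to the island with sample A.  [the mainland: sample D, sample J, sample L | the island: sample A, sample G, sample M]
6. Smuggler goes back to the mainland alone.  [the mainland: sample D, sample J, sample L | the island: sample A, sample G, sample M]
7. Smuggler goes to the island with sample D.  [the mainland: sample J, sample L | the island: sample A, sample D, sample G, sample M]
8. Smuggler goes back to the mainland with sample M.  [the mainland: sample J, sample L, sample M | the island: sample A, sample D, sample G]
9. Smuggler goes to the island with sample L.  [the mainland: sample J, sample M | the island: sample A, sample D, sample G, sample L]
10. Smuggler goes back to the mainland alone.  [the mainland: sample J, sample M | the island: sample A, sample D, sample G, sample L]
11. Smuggler goes to the island with sample J.  [the mainland: sample M | the island: sample A, sample D, sample G, sample J, sample L]
12. Smuggler goes back to the mainland alone.  [the mainland: sample M | the island: sample A, sample D, sample G, sample J, sample L]
13. Smuggler goes to the island with sample M.  [the mainland: — | the island: sample A, sample D, sample G, sample J, sample L, sample M]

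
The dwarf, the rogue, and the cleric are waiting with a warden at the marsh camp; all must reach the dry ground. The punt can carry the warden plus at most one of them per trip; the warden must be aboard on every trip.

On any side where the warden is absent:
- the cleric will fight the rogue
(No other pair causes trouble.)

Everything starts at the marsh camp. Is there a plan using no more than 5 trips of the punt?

Yes — this plan uses 5 crossings (≤ 5):
1. Warden goes to the dry ground with the rogue.
2. Warden goes back to the marsh camp alone.
3. Warden goes to the dry ground with the dwarf.
4. Warden goes back to the marsh camp alone.
5. Warden goes to the dry ground with the cleric.

Yes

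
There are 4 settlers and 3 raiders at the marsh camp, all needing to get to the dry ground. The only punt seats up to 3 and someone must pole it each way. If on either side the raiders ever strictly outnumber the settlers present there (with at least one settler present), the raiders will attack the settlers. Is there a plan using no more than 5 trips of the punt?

Yes

Yes — this plan uses 5 crossings (≤ 5):
1. 3 raiders → the dry ground.  (the marsh camp: 4S 0R; the dry ground: 0S 3R)
2. 1 raider ← the marsh camp.  (the marsh camp: 4S 1R; the dry ground: 0S 2R)
3. 3 settlers → the dry ground.  (the marsh camp: 1S 1R; the dry ground: 3S 2R)
4. 1 settler ← the marsh camp.  (the marsh camp: 2S 1R; the dry ground: 2S 2R)
5. 2 settlers and 1 raider → the dry ground.  (the marsh camp: 0S 0R; the dry ground: 4S 3R)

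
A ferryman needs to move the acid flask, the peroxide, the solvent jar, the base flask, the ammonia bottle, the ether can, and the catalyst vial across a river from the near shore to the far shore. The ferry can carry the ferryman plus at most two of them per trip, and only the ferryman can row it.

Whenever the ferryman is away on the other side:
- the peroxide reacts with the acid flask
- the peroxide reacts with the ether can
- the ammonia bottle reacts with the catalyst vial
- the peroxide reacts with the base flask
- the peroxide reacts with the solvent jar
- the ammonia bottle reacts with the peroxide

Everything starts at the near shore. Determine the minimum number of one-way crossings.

Counting alone: the ferryman can take at most 2 across per trip to the far shore, so moving all 7 needs at least 4 loaded trips out, with a return between consecutive ones — at least 7 crossings.
The safety rule pushes this higher. Following every safe sequence of crossings, the most of the 7 that can be at the far shore as the ferry arrives there on crossing 7 is 6 — never all 7.
So no plan with fewer than 9 crossings exists, and this one achieves 9:
1. Ferryman goes to the far shore with the ammonia bottle and the peroxide.
2. Ferryman goes back to the near shore with the peroxide.
3. Ferryman goes to the far shore with the acid flask and the peroxide.
4. Ferryman goes back to the near shore with the peroxide.
5. Ferryman goes to the far shore with the peroxide and the solvent jar.
6. Ferryman goes back to the near shore with the peroxide.
7. Ferryman goes to the far shore with the base flask and the ether can.
8. Ferryman goes back to the near shore alone.
9. Ferryman goes to the far shore with the catalyst vial and the peroxide.

9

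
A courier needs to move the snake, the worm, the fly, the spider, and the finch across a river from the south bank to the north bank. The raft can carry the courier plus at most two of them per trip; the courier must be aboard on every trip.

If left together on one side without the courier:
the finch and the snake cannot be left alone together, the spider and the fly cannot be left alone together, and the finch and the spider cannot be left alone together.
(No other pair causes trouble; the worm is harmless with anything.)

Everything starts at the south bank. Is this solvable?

Yes

1. Courier goes to the north bank with the snake and the spider.
2. Courier goes back to the south bank alone.
3. Courier goes to the north bank with the worm.
4. Courier goes back to the south bank alone.
5. Courier goes to the north bank with the finch and the fly.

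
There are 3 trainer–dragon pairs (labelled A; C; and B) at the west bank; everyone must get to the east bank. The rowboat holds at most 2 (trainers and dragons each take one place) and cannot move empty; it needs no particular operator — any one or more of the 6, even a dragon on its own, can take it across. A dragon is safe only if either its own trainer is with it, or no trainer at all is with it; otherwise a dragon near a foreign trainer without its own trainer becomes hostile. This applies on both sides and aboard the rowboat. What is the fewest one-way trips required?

11

Counting alone: each trip to the east bank takes at most 2 across and each return brings at least 1 back, so after t trips out (and t−1 returns) at most 2t − (t−1) of the 6 are across; that first reaches 6 at t = 5, so at least 9 crossings are needed.
The safety rule pushes this higher. Following every safe sequence of crossings, the most of the 6 that can be at the east bank as the rowboat arrives there on crossing 9 is 5 — never all 6.
So no plan with fewer than 11 crossings exists, and this one achieves 11:
1. dragon A and trainer A cross → the east bank.
2. trainer A crosses ← the west bank.
3. dragon B and dragon C cross → the east bank.
4. dragon A crosses ← the west bank.
5. trainer B and trainer C cross → the east bank.
6. dragon C and trainer C cross ← the west bank.
7. trainer A and trainer C cross → the east bank.
8. dragon B crosses ← the west bank.
9. dragon A and dragon C cross → the east bank.
10. trainer B crosses ← the west bank.
11. dragon B and trainer B cross → the east bank.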